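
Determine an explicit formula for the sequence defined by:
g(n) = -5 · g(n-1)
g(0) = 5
Pure geometric recurrence with ratio -5.
By induction g(n) = g(0) · (-5)^n = 5 \left(-5\right)^{n}.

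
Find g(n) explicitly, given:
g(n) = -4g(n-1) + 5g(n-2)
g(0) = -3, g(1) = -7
Characteristic equation: x² + 4x - 5 = 0, which factors as (x - (1))(x - (-5)) = 0.
Roots r₁ = 1, r₂ = -5 (distinct).
General solution: g(n) = A·(1)^n + B·(-5)^n.
From g(0) = -3: A + B = -3.
From g(1) = -7: A - 5B = -7.
Solving: A = - \frac{11}{3}, B = \frac{2}{3}.
So g(n) = \frac{2 \left(-5\right)^{n}}{3} - \frac{11}{3}.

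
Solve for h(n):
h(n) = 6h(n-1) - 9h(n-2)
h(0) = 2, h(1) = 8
Characteristic equation: x² - 6x + 9 = 0, which is (x - (3))².
Repeated root r = 3.
General solution: h(n) = (A + Bn)·(3)^n.
From h(0) = 2: A = 2.
From h(1) = 8: (A + B)·(3) = 8 ⇒ B = \frac{2}{3}.
So h(n) = \left(\frac{2 n}{3} + 2\right) \cdot (3)^n.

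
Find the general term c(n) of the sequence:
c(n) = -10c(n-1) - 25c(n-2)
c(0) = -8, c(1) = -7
Characteristic equation: x² + 10x + 25 = 0, which is (x - (-5))².
Repeated root r = -5.
General solution: c(n) = (A + Bn)·(-5)^n.
From c(0) = -8: A = -8.
From c(1) = -7: (A + B)·(-5) = -7 ⇒ B = \frac{47}{5}.
So c(n) = \left(\frac{47 n}{5} - 8\right) \cdot (-5)^n.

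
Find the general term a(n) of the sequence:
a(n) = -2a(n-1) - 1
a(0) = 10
First-order linear non-homogeneous.
Homogeneous solution: a_h(n) = A·(-2)^n.
Try constant particular solution a_p = K: K = -2K - 1 ⇒ K = - \frac{1}{3}.
General: a(n) = A·(-2)^n - \frac{1}{3}.
Apply a(0) = 10: A - \frac{1}{3} = 10 ⇒ A = \frac{31}{3}.
So a(n) = \frac{31 \left(-2\right)^{n}}{3} - \frac{1}{3}.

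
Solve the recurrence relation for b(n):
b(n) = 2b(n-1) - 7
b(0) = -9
First-order linear non-homogeneous.
Homogeneous solution: b_h(n) = A·(2)^n.
Try constant particular solution b_p = K: K = 2K - 7 ⇒ K = 7.
General: b(n) = A·(2)^n + 7.
Apply b(0) = -9: A + 7 = -9 ⇒ A = -16.
So b(n) = 7 - 16 \cdot 2^{n}.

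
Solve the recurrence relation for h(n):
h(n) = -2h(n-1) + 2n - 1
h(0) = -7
First-order linear with linear forcing.
Homogeneous solution: h_h(n) = A·(-2)^n.
Try particular h_p(n) = pn + q. Substituting:
  pn + q = -2(p(n-1) + q) + 2n - 1.
Matching the n-coefficient: p = -2p + 2 ⇒ p = \frac{2}{3}.
Matching constants: q = 2p - 2q - 1 ⇒ q = \frac{1}{9}.
General: h(n) = A·(-2)^n + \frac{2 n}{3} + \frac{1}{9}.
Apply h(0) = -7: A + \frac{1}{9} = -7 ⇒ A = - \frac{64}{9}.
So h(n) = - \frac{64 \left(-2\right)^{n}}{9} + \frac{2 n}{3} + \frac{1}{9}.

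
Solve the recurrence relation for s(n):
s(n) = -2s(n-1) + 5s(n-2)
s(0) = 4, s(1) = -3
Characteristic equation: x² + 2x - 5 = 0.
Discriminant Δ = (-2)² + 4·(5) = 24.
Roots r₁,₂ = (-2 ± √24)/2, so r₁ = -1 + \sqrt{6}, r₂ = - \sqrt{6} - 1.
General solution: s(n) = A·r₁^n + B·r₂^n.
From the initial conditions, A + B = 4 and r₁A + r₂B = -3.
Since r₁ - r₂ = √24: A = (-3 - (4)r₂)/√24 = \frac{\sqrt{6}}{12} + 2, and B = 4 - A = 2 - \frac{\sqrt{6}}{12}.
So s(n) = \left(\frac{\sqrt{6}}{12} + 2\right)\left(-1 + \sqrt{6}\right)^n + \left(2 - \frac{\sqrt{6}}{12}\right)\left(- \sqrt{6} - 1\right)^n.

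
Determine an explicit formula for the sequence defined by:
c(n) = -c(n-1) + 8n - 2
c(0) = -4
First-order linear with linear forcing.
Homogeneous solution: c_h(n) = A·(-1)^n.
Try particular c_p(n) = pn + q. Substituting:
  pn + q = -(p(n-1) + q) + 8n - 2.
Matching the n-coefficient: p = -p + 8 ⇒ p = 4.
Matching constants: q = p - q - 2 ⇒ q = 1.
General: c(n) = A·(-1)^n + 4 n + 1.
Apply c(0) = -4: A + 1 = -4 ⇒ A = -5.
So c(n) = - 5 \left(-1\right)^{n} + 4 n + 1.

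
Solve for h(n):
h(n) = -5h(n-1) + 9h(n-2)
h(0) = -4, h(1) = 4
Characteristic equation: x² + 5x - 9 = 0.
Discriminant Δ = (-5)² + 4·(9) = 61.
Roots r₁,₂ = (-5 ± √61)/2, so r₁ = - \frac{5}{2} + \frac{\sqrt{61}}{2}, r₂ = - \frac{\sqrt{61}}{2} - \frac{5}{2}.
General solution: h(n) = A·r₁^n + B·r₂^n.
From the initial conditions, A + B = -4 and r₁A + r₂B = 4.
Since r₁ - r₂ = √61: A = (4 - (-4)r₂)/√61 = -2 - \frac{6 \sqrt{61}}{61}, and B = -4 - A = -2 + \frac{6 \sqrt{61}}{61}.
So h(n) = \left(-2 - \frac{6 \sqrt{61}}{61}\right)\left(- \frac{5}{2} + \frac{\sqrt{61}}{2}\right)^n + \left(-2 + \frac{6 \sqrt{61}}{61}\right)\left(- \frac{\sqrt{61}}{2} - \frac{5}{2}\right)^n.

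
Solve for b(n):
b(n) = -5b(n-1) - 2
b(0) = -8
First-order linear non-homogeneous.
Homogeneous solution: b_h(n) = A·(-5)^n.
Try constant particular solution b_p = K: K = -5K - 2 ⇒ K = - \frac{1}{3}.
General: b(n) = A·(-5)^n - \frac{1}{3}.
Apply b(0) = -8: A - \frac{1}{3} = -8 ⇒ A = - \frac{23}{3}.
So b(n) = - \frac{23 \left(-5\right)^{n}}{3} - \frac{1}{3}.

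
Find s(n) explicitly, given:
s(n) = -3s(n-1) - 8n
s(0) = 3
First-order linear with linear forcing.
Homogeneous solution: s_h(n) = A·(-3)^n.
Try particular s_p(n) = pn + q. Substituting:
  pn + q = -3(p(n-1) + q) - 8n.
Matching the n-coefficient: p = -3p - 8 ⇒ p = -2.
Matching constants: q = 3p - 3q ⇒ q = - \frac{3}{2}.
General: s(n) = A·(-3)^n - 2 n - \frac{3}{2}.
Apply s(0) = 3: A - \frac{3}{2} = 3 ⇒ A = \frac{9}{2}.
So s(n) = \frac{9 \left(-3\right)^{n}}{2} - 2 n - \frac{3}{2}.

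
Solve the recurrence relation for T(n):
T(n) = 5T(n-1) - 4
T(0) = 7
First-order linear non-homogeneous.
Homogeneous solution: T_h(n) = A·(5)^n.
Try constant particular solution T_p = K: K = 5K - 4 ⇒ K = 1.
General: T(n) = A·(5)^n + 1.
Apply T(0) = 7: A + 1 = 7 ⇒ A = 6.
So T(n) = 6 \cdot 5^{n} + 1.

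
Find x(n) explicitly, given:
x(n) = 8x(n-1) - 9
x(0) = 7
First-order linear non-homogeneous.
Homogeneous solution: x_h(n) = A·(8)^n.
Try constant particular solution x_p = K: K = 8K - 9 ⇒ K = \frac{9}{7}.
General: x(n) = A·(8)^n + \frac{9}{7}.
Apply x(0) = 7: A + \frac{9}{7} = 7 ⇒ A = \frac{40}{7}.
So x(n) = \frac{40 \cdot 8^{n}}{7} + \frac{9}{7}.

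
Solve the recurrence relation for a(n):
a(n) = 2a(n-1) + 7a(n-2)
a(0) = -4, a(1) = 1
Characteristic equation: x² - 2x - 7 = 0.
Discriminant Δ = (2)² + 4·(7) = 32.
Roots r₁,₂ = (2 ± √32)/2, so r₁ = 1 + 2 \sqrt{2}, r₂ = 1 - 2 \sqrt{2}.
General solution: a(n) = A·r₁^n + B·r₂^n.
From the initial conditions, A + B = -4 and r₁A + r₂B = 1.
Since r₁ - r₂ = √32: A = (1 - (-4)r₂)/√32 = -2 + \frac{5 \sqrt{2}}{8}, and B = -4 - A = -2 - \frac{5 \sqrt{2}}{8}.
So a(n) = \left(-2 + \frac{5 \sqrt{2}}{8}\right)\left(1 + 2 \sqrt{2}\right)^n + \left(-2 - \frac{5 \sqrt{2}}{8}\right)\left(1 - 2 \sqrt{2}\right)^n.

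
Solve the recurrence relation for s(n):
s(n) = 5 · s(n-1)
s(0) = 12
Pure geometric recurrence with ratio 5.
By induction s(n) = s(0) · (5)^n = 12 \cdot 5^{n}.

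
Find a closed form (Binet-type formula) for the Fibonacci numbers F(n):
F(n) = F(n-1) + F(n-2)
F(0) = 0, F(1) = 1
This is the Fibonacci sequence.
Characteristic equation: x² - x - 1 = 0; roots r₁ = \frac{1}{2} + \frac{\sqrt{5}}{2}, r₂ = \frac{1}{2} - \frac{\sqrt{5}}{2}.
General: F(n) = A·r₁^n + B·r₂^n. Solving with F(0)=0, F(1)=1 gives A = \frac{\sqrt{5}}{5}, B = - \frac{\sqrt{5}}{5}.
So F(n) = \frac{2^{- n} \sqrt{5} \left(- \left(1 - \sqrt{5}\right)^{n} + \left(1 + \sqrt{5}\right)^{n}\right)}{5}.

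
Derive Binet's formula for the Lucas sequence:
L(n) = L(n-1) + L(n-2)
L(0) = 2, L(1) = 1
This is the Lucas sequence.
Characteristic equation: x² - x - 1 = 0; roots r₁ = \frac{1}{2} + \frac{\sqrt{5}}{2}, r₂ = \frac{1}{2} - \frac{\sqrt{5}}{2}.
General: L(n) = A·r₁^n + B·r₂^n. Solving with L(0)=2, L(1)=1 gives A = 1, B = 1.
So L(n) = 2^{- n} \left(\left(1 - \sqrt{5}\right)^{n} + \left(1 + \sqrt{5}\right)^{n}\right).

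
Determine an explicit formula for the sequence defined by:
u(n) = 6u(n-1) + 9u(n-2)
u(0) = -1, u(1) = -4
Characteristic equation: x² - 6x - 9 = 0.
Discriminant Δ = (6)² + 4·(9) = 72.
Roots r₁,₂ = (6 ± √72)/2, so r₁ = 3 + 3 \sqrt{2}, r₂ = 3 - 3 \sqrt{2}.
General solution: u(n) = A·r₁^n + B·r₂^n.
From the initial conditions, A + B = -1 and r₁A + r₂B = -4.
Since r₁ - r₂ = √72: A = (-4 - (-1)r₂)/√72 = - \frac{1}{2} - \frac{\sqrt{2}}{12}, and B = -1 - A = - \frac{1}{2} + \frac{\sqrt{2}}{12}.
So u(n) = \left(- \frac{1}{2} - \frac{\sqrt{2}}{12}\right)\left(3 + 3 \sqrt{2}\right)^n + \left(- \frac{1}{2} + \frac{\sqrt{2}}{12}\right)\left(3 - 3 \sqrt{2}\right)^n.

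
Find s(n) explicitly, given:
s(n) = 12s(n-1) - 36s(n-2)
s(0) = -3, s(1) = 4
Characteristic equation: x² - 12x + 36 = 0, which is (x - (6))².
Repeated root r = 6.
General solution: s(n) = (A + Bn)·(6)^n.
From s(0) = -3: A = -3.
From s(1) = 4: (A + B)·(6) = 4 ⇒ B = \frac{11}{3}.
So s(n) = \left(\frac{11 n}{3} - 3\right) \cdot (6)^n.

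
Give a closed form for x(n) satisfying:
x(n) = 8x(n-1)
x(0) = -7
This is a homogeneous first-order recurrence with ratio 8.
By induction x(n) = x(0) · (8)^n = - 7 \cdot 8^{n}.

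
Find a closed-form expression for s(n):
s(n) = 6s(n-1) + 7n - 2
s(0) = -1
First-order linear with linear forcing.
Homogeneous solution: s_h(n) = A·(6)^n.
Try particular s_p(n) = pn + q. Substituting:
  pn + q = 6(p(n-1) + q) + 7n - 2.
Matching the n-coefficient: p = 6p + 7 ⇒ p = - \frac{7}{5}.
Matching constants: q = -6p + 6q - 2 ⇒ q = - \frac{32}{25}.
General: s(n) = A·(6)^n - \frac{7 n}{5} - \frac{32}{25}.
Apply s(0) = -1: A - \frac{32}{25} = -1 ⇒ A = \frac{7}{25}.
So s(n) = \frac{7 \cdot 6^{n}}{25} - \frac{7 n}{5} - \frac{32}{25}.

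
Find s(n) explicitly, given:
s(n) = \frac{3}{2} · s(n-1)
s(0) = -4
Pure geometric recurrence with ratio \frac{3}{2}.
By induction s(n) = s(0) · (\frac{3}{2})^n = - 4 \left(\frac{3}{2}\right)^{n}.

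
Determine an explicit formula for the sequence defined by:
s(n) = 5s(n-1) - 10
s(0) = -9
First-order linear non-homogeneous.
Homogeneous solution: s_h(n) = A·(5)^n.
Try constant particular solution s_p = K: K = 5K - 10 ⇒ K = \frac{5}{2}.
General: s(n) = A·(5)^n + \frac{5}{2}.
Apply s(0) = -9: A + \frac{5}{2} = -9 ⇒ A = - \frac{23}{2}.
So s(n) = \frac{5}{2} - \frac{23 \cdot 5^{n}}{2}.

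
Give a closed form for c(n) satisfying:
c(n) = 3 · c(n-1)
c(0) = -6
Pure geometric recurrence with ratio 3.
By induction c(n) = c(0) · (3)^n = - 6 \cdot 3^{n}.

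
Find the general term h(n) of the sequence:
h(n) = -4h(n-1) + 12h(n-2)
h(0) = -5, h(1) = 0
Characteristic equation: x² + 4x - 12 = 0, which factors as (x - (2))(x - (-6)) = 0.
Roots r₁ = 2, r₂ = -6 (distinct).
General solution: h(n) = A·(2)^n + B·(-6)^n.
From h(0) = -5: A + B = -5.
From h(1) = 0: 2A - 6B = 0.
Solving: A = - \frac{15}{4}, B = - \frac{5}{4}.
So h(n) = - \frac{5 \left(-6\right)^{n}}{4} - \frac{15 \cdot 2^{n}}{4}.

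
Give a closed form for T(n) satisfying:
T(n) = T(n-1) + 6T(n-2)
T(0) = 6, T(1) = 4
Characteristic equation: x² - x - 6 = 0, which factors as (x - (3))(x - (-2)) = 0.
Roots r₁ = 3, r₂ = -2 (distinct).
General solution: T(n) = A·(3)^n + B·(-2)^n.
From T(0) = 6: A + B = 6.
From T(1) = 4: 3A - 2B = 4.
Solving: A = \frac{16}{5}, B = \frac{14}{5}.
So T(n) = \frac{14 \left(-2\right)^{n}}{5} + \frac{16 \cdot 3^{n}}{5}.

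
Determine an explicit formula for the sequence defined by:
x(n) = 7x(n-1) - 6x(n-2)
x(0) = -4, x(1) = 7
Characteristic equation: x² - 7x + 6 = 0, which factors as (x - (6))(x - (1)) = 0.
Roots r₁ = 6, r₂ = 1 (distinct).
General solution: x(n) = A·(6)^n + B·(1)^n.
From x(0) = -4: A + B = -4.
From x(1) = 7: 6A + B = 7.
Solving: A = \frac{11}{5}, B = - \frac{31}{5}.
So x(n) = \frac{11 \cdot 6^{n}}{5} - \frac{31}{5}.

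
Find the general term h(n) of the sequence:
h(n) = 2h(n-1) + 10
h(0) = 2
First-order linear non-homogeneous.
Homogeneous solution: h_h(n) = A·(2)^n.
Try constant particular solution h_p = K: K = 2K + 10 ⇒ K = -10.
General: h(n) = A·(2)^n - 10.
Apply h(0) = 2: A - 10 = 2 ⇒ A = 12.
So h(n) = 12 \cdot 2^{n} - 10.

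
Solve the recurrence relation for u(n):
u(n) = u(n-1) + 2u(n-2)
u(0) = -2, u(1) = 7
Characteristic equation: x² - x - 2 = 0, which factors as (x - (-1))(x - (2)) = 0.
Roots r₁ = -1, r₂ = 2 (distinct).
General solution: u(n) = A·(-1)^n + B·(2)^n.
From u(0) = -2: A + B = -2.
From u(1) = 7: -A + 2B = 7.
Solving: A = - \frac{11}{3}, B = \frac{5}{3}.
So u(n) = - \frac{11 \left(-1\right)^{n}}{3} + \frac{5 \cdot 2^{n}}{3}.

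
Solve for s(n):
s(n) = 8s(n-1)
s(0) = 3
This is a homogeneous first-order recurrence with ratio 8.
By induction s(n) = s(0) · (8)^n = 3 \cdot 8^{n}.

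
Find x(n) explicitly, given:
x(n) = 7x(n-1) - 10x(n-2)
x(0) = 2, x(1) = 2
Characteristic equation: x² - 7x + 10 = 0, which factors as (x - (5))(x - (2)) = 0.
Roots r₁ = 5, r₂ = 2 (distinct).
General solution: x(n) = A·(5)^n + B·(2)^n.
From x(0) = 2: A + B = 2.
From x(1) = 2: 5A + 2B = 2.
Solving: A = - \frac{2}{3}, B = \frac{8}{3}.
So x(n) = \frac{8 \cdot 2^{n}}{3} - \frac{2 \cdot 5^{n}}{3}.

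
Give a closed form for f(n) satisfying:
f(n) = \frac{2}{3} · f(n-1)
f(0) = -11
Pure geometric recurrence with ratio \frac{2}{3}.
By induction f(n) = f(0) · (\frac{2}{3})^n = - 11 \left(\frac{2}{3}\right)^{n}.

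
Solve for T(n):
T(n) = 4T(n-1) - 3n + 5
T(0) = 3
First-order linear with linear forcing.
Homogeneous solution: T_h(n) = A·(4)^n.
Try particular T_p(n) = pn + q. Substituting:
  pn + q = 4(p(n-1) + q) - 3n + 5.
Matching the n-coefficient: p = 4p - 3 ⇒ p = 1.
Matching constants: q = -4p + 4q + 5 ⇒ q = - \frac{1}{3}.
General: T(n) = A·(4)^n + n - \frac{1}{3}.
Apply T(0) = 3: A - \frac{1}{3} = 3 ⇒ A = \frac{10}{3}.
So T(n) = \frac{10 \cdot 4^{n}}{3} + n - \frac{1}{3}.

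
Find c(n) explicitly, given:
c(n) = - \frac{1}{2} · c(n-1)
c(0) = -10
Pure geometric recurrence with ratio - \frac{1}{2}.
By induction c(n) = c(0) · (- \frac{1}{2})^n = - 10 \left(- \frac{1}{2}\right)^{n}.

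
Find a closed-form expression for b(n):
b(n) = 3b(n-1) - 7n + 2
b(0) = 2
First-order linear with linear forcing.
Homogeneous solution: b_h(n) = A·(3)^n.
Try particular b_p(n) = pn + q. Substituting:
  pn + q = 3(p(n-1) + q) - 7n + 2.
Matching the n-coefficient: p = 3p - 7 ⇒ p = \frac{7}{2}.
Matching constants: q = -3p + 3q + 2 ⇒ q = \frac{17}{4}.
General: b(n) = A·(3)^n + \frac{7 n}{2} + \frac{17}{4}.
Apply b(0) = 2: A + \frac{17}{4} = 2 ⇒ A = - \frac{9}{4}.
So b(n) = - \frac{9 \cdot 3^{n}}{4} + \frac{7 n}{2} + \frac{17}{4}.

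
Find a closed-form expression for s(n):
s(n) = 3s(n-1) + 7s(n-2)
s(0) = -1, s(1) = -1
Characteristic equation: x² - 3x - 7 = 0.
Discriminant Δ = (3)² + 4·(7) = 37.
Roots r₁,₂ = (3 ± √37)/2, so r₁ = \frac{3}{2} + \frac{\sqrt{37}}{2}, r₂ = \frac{3}{2} - \frac{\sqrt{37}}{2}.
General solution: s(n) = A·r₁^n + B·r₂^n.
From the initial conditions, A + B = -1 and r₁A + r₂B = -1.
Since r₁ - r₂ = √37: A = (-1 - (-1)r₂)/√37 = - \frac{1}{2} + \frac{\sqrt{37}}{74}, and B = -1 - A = - \frac{1}{2} - \frac{\sqrt{37}}{74}.
So s(n) = \left(- \frac{1}{2} + \frac{\sqrt{37}}{74}\right)\left(\frac{3}{2} + \frac{\sqrt{37}}{2}\right)^n + \left(- \frac{1}{2} - \frac{\sqrt{37}}{74}\right)\left(\frac{3}{2} - \frac{\sqrt{37}}{2}\right)^n.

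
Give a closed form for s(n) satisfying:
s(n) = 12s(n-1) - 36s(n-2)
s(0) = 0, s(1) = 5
Characteristic equation: x² - 12x + 36 = 0, which is (x - (6))².
Repeated root r = 6.
General solution: s(n) = (A + Bn)·(6)^n.
From s(0) = 0: A = 0.
From s(1) = 5: (A + B)·(6) = 5 ⇒ B = \frac{5}{6}.
So s(n) = \left(\frac{5 n}{6}\right) \cdot (6)^n.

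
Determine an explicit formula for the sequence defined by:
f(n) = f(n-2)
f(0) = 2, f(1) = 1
Characteristic equation: x² - 1 = 0, which factors as (x - (-1))(x - (1)) = 0.
Roots r₁ = -1, r₂ = 1 (distinct).
General solution: f(n) = A·(-1)^n + B·(1)^n.
From f(0) = 2: A + B = 2.
From f(1) = 1: -A + B = 1.
Solving: A = \frac{1}{2}, B = \frac{3}{2}.
So f(n) = \frac{\left(-1\right)^{n}}{2} + \frac{3}{2}.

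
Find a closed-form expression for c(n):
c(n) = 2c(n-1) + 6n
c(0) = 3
First-order linear with linear forcing.
Homogeneous solution: c_h(n) = A·(2)^n.
Try particular c_p(n) = pn + q. Substituting:
  pn + q = 2(p(n-1) + q) + 6n.
Matching the n-coefficient: p = 2p + 6 ⇒ p = -6.
Matching constants: q = -2p + 2q ⇒ q = -12.
General: c(n) = A·(2)^n - 6 n - 12.
Apply c(0) = 3: A - 12 = 3 ⇒ A = 15.
So c(n) = 15 \cdot 2^{n} - 6 n - 12.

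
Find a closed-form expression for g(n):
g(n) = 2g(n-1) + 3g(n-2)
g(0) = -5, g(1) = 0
Characteristic equation: x² - 2x - 3 = 0, which factors as (x - (3))(x - (-1)) = 0.
Roots r₁ = 3, r₂ = -1 (distinct).
General solution: g(n) = A·(3)^n + B·(-1)^n.
From g(0) = -5: A + B = -5.
From g(1) = 0: 3A - B = 0.
Solving: A = - \frac{5}{4}, B = - \frac{15}{4}.
So g(n) = - \frac{15 \left(-1\right)^{n}}{4} - \frac{5 \cdot 3^{n}}{4}.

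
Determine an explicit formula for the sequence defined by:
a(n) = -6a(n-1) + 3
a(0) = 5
First-order linear non-homogeneous.
Homogeneous solution: a_h(n) = A·(-6)^n.
Try constant particular solution a_p = K: K = -6K + 3 ⇒ K = \frac{3}{7}.
General: a(n) = A·(-6)^n + \frac{3}{7}.
Apply a(0) = 5: A + \frac{3}{7} = 5 ⇒ A = \frac{32}{7}.
So a(n) = \frac{32 \left(-6\right)^{n}}{7} + \frac{3}{7}.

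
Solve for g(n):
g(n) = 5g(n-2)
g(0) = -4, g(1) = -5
Characteristic equation: x² - 5 = 0.
Discriminant Δ = (0)² + 4·(5) = 20.
Roots r₁,₂ = (0 ± √20)/2, so r₁ = \sqrt{5}, r₂ = - \sqrt{5}.
General solution: g(n) = A·r₁^n + B·r₂^n.
From the initial conditions, A + B = -4 and r₁A + r₂B = -5.
Since r₁ - r₂ = √20: A = (-5 - (-4)r₂)/√20 = -2 - \frac{\sqrt{5}}{2}, and B = -4 - A = -2 + \frac{\sqrt{5}}{2}.
So g(n) = \left(-2 - \frac{\sqrt{5}}{2}\right)\left(\sqrt{5}\right)^n + \left(-2 + \frac{\sqrt{5}}{2}\right)\left(- \sqrt{5}\right)^n.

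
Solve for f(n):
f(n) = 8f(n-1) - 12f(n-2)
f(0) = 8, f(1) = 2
Characteristic equation: x² - 8x + 12 = 0, which factors as (x - (6))(x - (2)) = 0.
Roots r₁ = 6, r₂ = 2 (distinct).
General solution: f(n) = A·(6)^n + B·(2)^n.
From f(0) = 8: A + B = 8.
From f(1) = 2: 6A + 2B = 2.
Solving: A = - \frac{7}{2}, B = \frac{23}{2}.
So f(n) = \frac{23 \cdot 2^{n}}{2} - \frac{7 \cdot 6^{n}}{2}.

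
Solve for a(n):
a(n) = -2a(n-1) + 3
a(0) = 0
First-order linear non-homogeneous.
Homogeneous solution: a_h(n) = A·(-2)^n.
Try constant particular solution a_p = K: K = -2K + 3 ⇒ K = 1.
General: a(n) = A·(-2)^n + 1.
Apply a(0) = 0: A + 1 = 0 ⇒ A = -1.
So a(n) = 1 - \left(-2\right)^{n}.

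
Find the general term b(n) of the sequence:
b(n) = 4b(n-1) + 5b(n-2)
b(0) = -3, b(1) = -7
Characteristic equation: x² - 4x - 5 = 0, which factors as (x - (5))(x - (-1)) = 0.
Roots r₁ = 5, r₂ = -1 (distinct).
General solution: b(n) = A·(5)^n + B·(-1)^n.
From b(0) = -3: A + B = -3.
From b(1) = -7: 5A - B = -7.
Solving: A = - \frac{5}{3}, B = - \frac{4}{3}.
So b(n) = - \frac{4 \left(-1\right)^{n}}{3} - \frac{5 \cdot 5^{n}}{3}.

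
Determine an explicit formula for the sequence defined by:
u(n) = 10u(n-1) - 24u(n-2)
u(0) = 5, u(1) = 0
Characteristic equation: x² - 10x + 24 = 0, which factors as (x - (4))(x - (6)) = 0.
Roots r₁ = 4, r₂ = 6 (distinct).
General solution: u(n) = A·(4)^n + B·(6)^n.
From u(0) = 5: A + B = 5.
From u(1) = 0: 4A + 6B = 0.
Solving: A = 15, B = -10.
So u(n) = 15 \cdot 4^{n} - 10 \cdot 6^{n}.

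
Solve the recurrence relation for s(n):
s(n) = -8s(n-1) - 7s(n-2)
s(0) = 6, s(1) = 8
Characteristic equation: x² + 8x + 7 = 0, which factors as (x - (-7))(x - (-1)) = 0.
Roots r₁ = -7, r₂ = -1 (distinct).
General solution: s(n) = A·(-7)^n + B·(-1)^n.
From s(0) = 6: A + B = 6.
From s(1) = 8: -7A - B = 8.
Solving: A = - \frac{7}{3}, B = \frac{25}{3}.
So s(n) = \frac{25 \left(-1\right)^{n}}{3} - \frac{7 \left(-7\right)^{n}}{3}.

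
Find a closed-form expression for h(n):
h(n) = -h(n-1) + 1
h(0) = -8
First-order linear non-homogeneous.
Homogeneous solution: h_h(n) = A·(-1)^n.
Try constant particular solution h_p = K: K = -K + 1 ⇒ K = \frac{1}{2}.
General: h(n) = A·(-1)^n + \frac{1}{2}.
Apply h(0) = -8: A + \frac{1}{2} = -8 ⇒ A = - \frac{17}{2}.
So h(n) = \frac{1}{2} - \frac{17 \left(-1\right)^{n}}{2}.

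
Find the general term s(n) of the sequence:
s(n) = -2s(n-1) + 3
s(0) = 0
First-order linear non-homogeneous.
Homogeneous solution: s_h(n) = A·(-2)^n.
Try constant particular solution s_p = K: K = -2K + 3 ⇒ K = 1.
General: s(n) = A·(-2)^n + 1.
Apply s(0) = 0: A + 1 = 0 ⇒ A = -1.
So s(n) = 1 - \left(-2\right)^{n}.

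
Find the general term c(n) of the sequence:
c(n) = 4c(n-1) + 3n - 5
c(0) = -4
First-order linear with linear forcing.
Homogeneous solution: c_h(n) = A·(4)^n.
Try particular c_p(n) = pn + q. Substituting:
  pn + q = 4(p(n-1) + q) + 3n - 5.
Matching the n-coefficient: p = 4p + 3 ⇒ p = -1.
Matching constants: q = -4p + 4q - 5 ⇒ q = \frac{1}{3}.
General: c(n) = A·(4)^n - n + \frac{1}{3}.
Apply c(0) = -4: A + \frac{1}{3} = -4 ⇒ A = - \frac{13}{3}.
So c(n) = - \frac{13 \cdot 4^{n}}{3} - n + \frac{1}{3}.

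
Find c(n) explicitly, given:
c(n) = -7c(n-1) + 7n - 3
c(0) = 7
First-order linear with linear forcing.
Homogeneous solution: c_h(n) = A·(-7)^n.
Try particular c_p(n) = pn + q. Substituting:
  pn + q = -7(p(n-1) + q) + 7n - 3.
Matching the n-coefficient: p = -7p + 7 ⇒ p = \frac{7}{8}.
Matching constants: q = 7p - 7q - 3 ⇒ q = \frac{25}{64}.
General: c(n) = A·(-7)^n + \frac{7 n}{8} + \frac{25}{64}.
Apply c(0) = 7: A + \frac{25}{64} = 7 ⇒ A = \frac{423}{64}.
So c(n) = \frac{423 \left(-7\right)^{n}}{64} + \frac{7 n}{8} + \frac{25}{64}.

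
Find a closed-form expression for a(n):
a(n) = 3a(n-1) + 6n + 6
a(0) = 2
First-order linear with linear forcing.
Homogeneous solution: a_h(n) = A·(3)^n.
Try particular a_p(n) = pn + q. Substituting:
  pn + q = 3(p(n-1) + q) + 6n + 6.
Matching the n-coefficient: p = 3p + 6 ⇒ p = -3.
Matching constants: q = -3p + 3q + 6 ⇒ q = - \frac{15}{2}.
General: a(n) = A·(3)^n - 3 n - \frac{15}{2}.
Apply a(0) = 2: A - \frac{15}{2} = 2 ⇒ A = \frac{19}{2}.
So a(n) = \frac{19 \cdot 3^{n}}{2} - 3 n - \frac{15}{2}.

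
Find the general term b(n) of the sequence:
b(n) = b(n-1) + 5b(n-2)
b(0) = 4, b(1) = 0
Characteristic equation: x² - x - 5 = 0.
Discriminant Δ = (1)² + 4·(5) = 21.
Roots r₁,₂ = (1 ± √21)/2, so r₁ = \frac{1}{2} + \frac{\sqrt{21}}{2}, r₂ = \frac{1}{2} - \frac{\sqrt{21}}{2}.
General solution: b(n) = A·r₁^n + B·r₂^n.
From the initial conditions, A + B = 4 and r₁A + r₂B = 0.
Since r₁ - r₂ = √21: A = (0 - (4)r₂)/√21 = 2 - \frac{2 \sqrt{21}}{21}, and B = 4 - A = \frac{2 \sqrt{21}}{21} + 2.
So b(n) = \left(2 - \frac{2 \sqrt{21}}{21}\right)\left(\frac{1}{2} + \frac{\sqrt{21}}{2}\right)^n + \left(\frac{2 \sqrt{21}}{21} + 2\right)\left(\frac{1}{2} - \frac{\sqrt{21}}{2}\right)^n.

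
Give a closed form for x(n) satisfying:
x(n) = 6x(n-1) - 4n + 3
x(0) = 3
First-order linear with linear forcing.
Homogeneous solution: x_h(n) = A·(6)^n.
Try particular x_p(n) = pn + q. Substituting:
  pn + q = 6(p(n-1) + q) - 4n + 3.
Matching the n-coefficient: p = 6p - 4 ⇒ p = \frac{4}{5}.
Matching constants: q = -6p + 6q + 3 ⇒ q = \frac{9}{25}.
General: x(n) = A·(6)^n + \frac{4 n}{5} + \frac{9}{25}.
Apply x(0) = 3: A + \frac{9}{25} = 3 ⇒ A = \frac{66}{25}.
So x(n) = \frac{66 \cdot 6^{n}}{25} + \frac{4 n}{5} + \frac{9}{25}.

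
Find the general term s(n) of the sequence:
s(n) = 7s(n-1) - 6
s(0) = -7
First-order linear non-homogeneous.
Homogeneous solution: s_h(n) = A·(7)^n.
Try constant particular solution s_p = K: K = 7K - 6 ⇒ K = 1.
General: s(n) = A·(7)^n + 1.
Apply s(0) = -7: A + 1 = -7 ⇒ A = -8.
So s(n) = 1 - 8 \cdot 7^{n}.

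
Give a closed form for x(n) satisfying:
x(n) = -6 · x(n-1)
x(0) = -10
Pure geometric recurrence with ratio -6.
By induction x(n) = x(0) · (-6)^n = - 10 \left(-6\right)^{n}.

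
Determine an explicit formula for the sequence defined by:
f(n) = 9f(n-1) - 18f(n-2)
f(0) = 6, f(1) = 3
Characteristic equation: x² - 9x + 18 = 0, which factors as (x - (3))(x - (6)) = 0.
Roots r₁ = 3, r₂ = 6 (distinct).
General solution: f(n) = A·(3)^n + B·(6)^n.
From f(0) = 6: A + B = 6.
From f(1) = 3: 3A + 6B = 3.
Solving: A = 11, B = -5.
So f(n) = 11 \cdot 3^{n} - 5 \cdot 6^{n}.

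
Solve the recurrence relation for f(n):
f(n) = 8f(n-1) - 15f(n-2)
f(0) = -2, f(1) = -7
Characteristic equation: x² - 8x + 15 = 0, which factors as (x - (3))(x - (5)) = 0.
Roots r₁ = 3, r₂ = 5 (distinct).
General solution: f(n) = A·(3)^n + B·(5)^n.
From f(0) = -2: A + B = -2.
From f(1) = -7: 3A + 5B = -7.
Solving: A = - \frac{3}{2}, B = - \frac{1}{2}.
So f(n) = - \frac{3 \cdot 3^{n}}{2} - \frac{5^{n}}{2}.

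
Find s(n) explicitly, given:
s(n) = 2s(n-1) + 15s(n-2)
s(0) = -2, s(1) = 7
Characteristic equation: x² - 2x - 15 = 0, which factors as (x - (5))(x - (-3)) = 0.
Roots r₁ = 5, r₂ = -3 (distinct).
General solution: s(n) = A·(5)^n + B·(-3)^n.
From s(0) = -2: A + B = -2.
From s(1) = 7: 5A - 3B = 7.
Solving: A = \frac{1}{8}, B = - \frac{17}{8}.
So s(n) = - \frac{17 \left(-3\right)^{n}}{8} + \frac{5^{n}}{8}.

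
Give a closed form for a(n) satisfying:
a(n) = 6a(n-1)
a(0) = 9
This is a homogeneous first-order recurrence with ratio 6.
By induction a(n) = a(0) · (6)^n = 9 \cdot 6^{n}.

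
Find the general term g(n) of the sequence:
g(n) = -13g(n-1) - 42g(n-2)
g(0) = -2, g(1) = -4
Characteristic equation: x² + 13x + 42 = 0, which factors as (x - (-6))(x - (-7)) = 0.
Roots r₁ = -6, r₂ = -7 (distinct).
General solution: g(n) = A·(-6)^n + B·(-7)^n.
From g(0) = -2: A + B = -2.
From g(1) = -4: -6A - 7B = -4.
Solving: A = -18, B = 16.
So g(n) = - 18 \left(-6\right)^{n} + 16 \left(-7\right)^{n}.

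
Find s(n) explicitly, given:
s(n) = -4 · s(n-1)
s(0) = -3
Pure geometric recurrence with ratio -4.
By induction s(n) = s(0) · (-4)^n = - 3 \left(-4\right)^{n}.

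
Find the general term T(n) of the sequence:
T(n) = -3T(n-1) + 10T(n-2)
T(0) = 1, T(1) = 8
Characteristic equation: x² + 3x - 10 = 0, which factors as (x - (-5))(x - (2)) = 0.
Roots r₁ = -5, r₂ = 2 (distinct).
General solution: T(n) = A·(-5)^n + B·(2)^n.
From T(0) = 1: A + B = 1.
From T(1) = 8: -5A + 2B = 8.
Solving: A = - \frac{6}{7}, B = \frac{13}{7}.
So T(n) = - \frac{6 \left(-5\right)^{n}}{7} + \frac{13 \cdot 2^{n}}{7}.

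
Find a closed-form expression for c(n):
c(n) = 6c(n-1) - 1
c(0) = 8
First-order linear non-homogeneous.
Homogeneous solution: c_h(n) = A·(6)^n.
Try constant particular solution c_p = K: K = 6K - 1 ⇒ K = \frac{1}{5}.
General: c(n) = A·(6)^n + \frac{1}{5}.
Apply c(0) = 8: A + \frac{1}{5} = 8 ⇒ A = \frac{39}{5}.
So c(n) = \frac{39 \cdot 6^{n}}{5} + \frac{1}{5}.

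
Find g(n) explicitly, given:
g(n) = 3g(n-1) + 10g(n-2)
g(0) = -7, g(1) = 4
Characteristic equation: x² - 3x - 10 = 0, which factors as (x - (5))(x - (-2)) = 0.
Roots r₁ = 5, r₂ = -2 (distinct).
General solution: g(n) = A·(5)^n + B·(-2)^n.
From g(0) = -7: A + B = -7.
From g(1) = 4: 5A - 2B = 4.
Solving: A = - \frac{10}{7}, B = - \frac{39}{7}.
So g(n) = - \frac{39 \left(-2\right)^{n}}{7} - \frac{10 \cdot 5^{n}}{7}.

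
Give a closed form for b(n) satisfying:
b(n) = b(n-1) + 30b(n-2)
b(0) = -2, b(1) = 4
Characteristic equation: x² - x - 30 = 0, which factors as (x - (6))(x - (-5)) = 0.
Roots r₁ = 6, r₂ = -5 (distinct).
General solution: b(n) = A·(6)^n + B·(-5)^n.
From b(0) = -2: A + B = -2.
From b(1) = 4: 6A - 5B = 4.
Solving: A = - \frac{6}{11}, B = - \frac{16}{11}.
So b(n) = - \frac{16 \left(-5\right)^{n}}{11} - \frac{6 \cdot 6^{n}}{11}.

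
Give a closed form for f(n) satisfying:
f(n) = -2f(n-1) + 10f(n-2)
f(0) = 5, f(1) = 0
Characteristic equation: x² + 2x - 10 = 0.
Discriminant Δ = (-2)² + 4·(10) = 44.
Roots r₁,₂ = (-2 ± √44)/2, so r₁ = -1 + \sqrt{11}, r₂ = - \sqrt{11} - 1.
General solution: f(n) = A·r₁^n + B·r₂^n.
From the initial conditions, A + B = 5 and r₁A + r₂B = 0.
Since r₁ - r₂ = √44: A = (0 - (5)r₂)/√44 = \frac{5 \sqrt{11}}{22} + \frac{5}{2}, and B = 5 - A = \frac{5}{2} - \frac{5 \sqrt{11}}{22}.
So f(n) = \left(\frac{5 \sqrt{11}}{22} + \frac{5}{2}\right)\left(-1 + \sqrt{11}\right)^n + \left(\frac{5}{2} - \frac{5 \sqrt{11}}{22}\right)\left(- \sqrt{11} - 1\right)^n.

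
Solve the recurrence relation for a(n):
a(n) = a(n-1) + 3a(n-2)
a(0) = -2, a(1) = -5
Characteristic equation: x² - x - 3 = 0.
Discriminant Δ = (1)² + 4·(3) = 13.
Roots r₁,₂ = (1 ± √13)/2, so r₁ = \frac{1}{2} + \frac{\sqrt{13}}{2}, r₂ = \frac{1}{2} - \frac{\sqrt{13}}{2}.
General solution: a(n) = A·r₁^n + B·r₂^n.
From the initial conditions, A + B = -2 and r₁A + r₂B = -5.
Since r₁ - r₂ = √13: A = (-5 - (-2)r₂)/√13 = - \frac{4 \sqrt{13}}{13} - 1, and B = -2 - A = -1 + \frac{4 \sqrt{13}}{13}.
So a(n) = \left(- \frac{4 \sqrt{13}}{13} - 1\right)\left(\frac{1}{2} + \frac{\sqrt{13}}{2}\right)^n + \left(-1 + \frac{4 \sqrt{13}}{13}\right)\left(\frac{1}{2} - \frac{\sqrt{13}}{2}\right)^n.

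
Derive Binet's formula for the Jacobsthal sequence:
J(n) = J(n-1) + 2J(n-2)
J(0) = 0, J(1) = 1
This is the Jacobsthal sequence.
Characteristic equation: x² - x - 2 = 0; roots r₁ = 2, r₂ = -1.
General: J(n) = A·r₁^n + B·r₂^n. Solving with J(0)=0, J(1)=1 gives A = \frac{1}{3}, B = - \frac{1}{3}.
So J(n) = - \frac{\left(-1\right)^{n}}{3} + \frac{2^{n}}{3}.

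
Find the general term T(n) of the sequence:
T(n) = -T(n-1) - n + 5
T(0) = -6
First-order linear with linear forcing.
Homogeneous solution: T_h(n) = A·(-1)^n.
Try particular T_p(n) = pn + q. Substituting:
  pn + q = -(p(n-1) + q) - n + 5.
Matching the n-coefficient: p = -p - 1 ⇒ p = - \frac{1}{2}.
Matching constants: q = p - q + 5 ⇒ q = \frac{9}{4}.
General: T(n) = A·(-1)^n - \frac{n}{2} + \frac{9}{4}.
Apply T(0) = -6: A + \frac{9}{4} = -6 ⇒ A = - \frac{33}{4}.
So T(n) = - \frac{33 \left(-1\right)^{n}}{4} - \frac{n}{2} + \frac{9}{4}.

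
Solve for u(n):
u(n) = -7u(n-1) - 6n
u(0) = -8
First-order linear with linear forcing.
Homogeneous solution: u_h(n) = A·(-7)^n.
Try particular u_p(n) = pn + q. Substituting:
  pn + q = -7(p(n-1) + q) - 6n.
Matching the n-coefficient: p = -7p - 6 ⇒ p = - \frac{3}{4}.
Matching constants: q = 7p - 7q ⇒ q = - \frac{21}{32}.
General: u(n) = A·(-7)^n - \frac{3 n}{4} - \frac{21}{32}.
Apply u(0) = -8: A - \frac{21}{32} = -8 ⇒ A = - \frac{235}{32}.
So u(n) = - \frac{235 \left(-7\right)^{n}}{32} - \frac{3 n}{4} - \frac{21}{32}.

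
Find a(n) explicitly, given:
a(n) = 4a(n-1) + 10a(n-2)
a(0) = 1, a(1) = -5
Characteristic equation: x² - 4x - 10 = 0.
Discriminant Δ = (4)² + 4·(10) = 56.
Roots r₁,₂ = (4 ± √56)/2, so r₁ = 2 + \sqrt{14}, r₂ = 2 - \sqrt{14}.
General solution: a(n) = A·r₁^n + B·r₂^n.
From the initial conditions, A + B = 1 and r₁A + r₂B = -5.
Since r₁ - r₂ = √56: A = (-5 - (1)r₂)/√56 = \frac{1}{2} - \frac{\sqrt{14}}{4}, and B = 1 - A = \frac{1}{2} + \frac{\sqrt{14}}{4}.
So a(n) = \left(\frac{1}{2} - \frac{\sqrt{14}}{4}\right)\left(2 + \sqrt{14}\right)^n + \left(\frac{1}{2} + \frac{\sqrt{14}}{4}\right)\left(2 - \sqrt{14}\right)^n.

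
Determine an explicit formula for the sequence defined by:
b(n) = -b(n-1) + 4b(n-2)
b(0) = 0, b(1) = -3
Characteristic equation: x² + x - 4 = 0.
Discriminant Δ = (-1)² + 4·(4) = 17.
Roots r₁,₂ = (-1 ± √17)/2, so r₁ = - \frac{1}{2} + \frac{\sqrt{17}}{2}, r₂ = - \frac{\sqrt{17}}{2} - \frac{1}{2}.
General solution: b(n) = A·r₁^n + B·r₂^n.
From the initial conditions, A + B = 0 and r₁A + r₂B = -3.
Since r₁ - r₂ = √17: A = (-3 - (0)r₂)/√17 = - \frac{3 \sqrt{17}}{17}, and B = 0 - A = \frac{3 \sqrt{17}}{17}.
So b(n) = \left(- \frac{3 \sqrt{17}}{17}\right)\left(- \frac{1}{2} + \frac{\sqrt{17}}{2}\right)^n + \left(\frac{3 \sqrt{17}}{17}\right)\left(- \frac{\sqrt{17}}{2} - \frac{1}{2}\right)^n.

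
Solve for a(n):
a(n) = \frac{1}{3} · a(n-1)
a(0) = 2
Pure geometric recurrence with ratio \frac{1}{3}.
By induction a(n) = a(0) · (\frac{1}{3})^n = 2 \cdot 3^{- n}.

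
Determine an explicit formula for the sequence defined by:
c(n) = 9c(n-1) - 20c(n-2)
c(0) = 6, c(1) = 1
Characteristic equation: x² - 9x + 20 = 0, which factors as (x - (4))(x - (5)) = 0.
Roots r₁ = 4, r₂ = 5 (distinct).
General solution: c(n) = A·(4)^n + B·(5)^n.
From c(0) = 6: A + B = 6.
From c(1) = 1: 4A + 5B = 1.
Solving: A = 29, B = -23.
So c(n) = 29 \cdot 4^{n} - 23 \cdot 5^{n}.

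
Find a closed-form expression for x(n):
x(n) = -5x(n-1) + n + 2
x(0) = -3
First-order linear with linear forcing.
Homogeneous solution: x_h(n) = A·(-5)^n.
Try particular x_p(n) = pn + q. Substituting:
  pn + q = -5(p(n-1) + q) + n + 2.
Matching the n-coefficient: p = -5p + 1 ⇒ p = \frac{1}{6}.
Matching constants: q = 5p - 5q + 2 ⇒ q = \frac{17}{36}.
General: x(n) = A·(-5)^n + \frac{n}{6} + \frac{17}{36}.
Apply x(0) = -3: A + \frac{17}{36} = -3 ⇒ A = - \frac{125}{36}.
So x(n) = - \frac{125 \left(-5\right)^{n}}{36} + \frac{n}{6} + \frac{17}{36}.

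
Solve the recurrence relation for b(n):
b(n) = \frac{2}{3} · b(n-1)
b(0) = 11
Pure geometric recurrence with ratio \frac{2}{3}.
By induction b(n) = b(0) · (\frac{2}{3})^n = 11 \left(\frac{2}{3}\right)^{n}.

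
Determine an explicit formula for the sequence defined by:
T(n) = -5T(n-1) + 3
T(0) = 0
First-order linear non-homogeneous.
Homogeneous solution: T_h(n) = A·(-5)^n.
Try constant particular solution T_p = K: K = -5K + 3 ⇒ K = \frac{1}{2}.
General: T(n) = A·(-5)^n + \frac{1}{2}.
Apply T(0) = 0: A + \frac{1}{2} = 0 ⇒ A = - \frac{1}{2}.
So T(n) = \frac{1}{2} - \frac{\left(-5\right)^{n}}{2}.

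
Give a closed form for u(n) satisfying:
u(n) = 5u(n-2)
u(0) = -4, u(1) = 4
Characteristic equation: x² - 5 = 0.
Discriminant Δ = (0)² + 4·(5) = 20.
Roots r₁,₂ = (0 ± √20)/2, so r₁ = \sqrt{5}, r₂ = - \sqrt{5}.
General solution: u(n) = A·r₁^n + B·r₂^n.
From the initial conditions, A + B = -4 and r₁A + r₂B = 4.
Since r₁ - r₂ = √20: A = (4 - (-4)r₂)/√20 = -2 + \frac{2 \sqrt{5}}{5}, and B = -4 - A = -2 - \frac{2 \sqrt{5}}{5}.
So u(n) = \left(-2 + \frac{2 \sqrt{5}}{5}\right)\left(\sqrt{5}\right)^n + \left(-2 - \frac{2 \sqrt{5}}{5}\right)\left(- \sqrt{5}\right)^n.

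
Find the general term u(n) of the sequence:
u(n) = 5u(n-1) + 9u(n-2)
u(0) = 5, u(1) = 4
Characteristic equation: x² - 5x - 9 = 0.
Discriminant Δ = (5)² + 4·(9) = 61.
Roots r₁,₂ = (5 ± √61)/2, so r₁ = \frac{5}{2} + \frac{\sqrt{61}}{2}, r₂ = \frac{5}{2} - \frac{\sqrt{61}}{2}.
General solution: u(n) = A·r₁^n + B·r₂^n.
From the initial conditions, A + B = 5 and r₁A + r₂B = 4.
Since r₁ - r₂ = √61: A = (4 - (5)r₂)/√61 = \frac{5}{2} - \frac{17 \sqrt{61}}{122}, and B = 5 - A = \frac{17 \sqrt{61}}{122} + \frac{5}{2}.
So u(n) = \left(\frac{5}{2} - \frac{17 \sqrt{61}}{122}\right)\left(\frac{5}{2} + \frac{\sqrt{61}}{2}\right)^n + \left(\frac{17 \sqrt{61}}{122} + \frac{5}{2}\right)\left(\frac{5}{2} - \frac{\sqrt{61}}{2}\right)^n.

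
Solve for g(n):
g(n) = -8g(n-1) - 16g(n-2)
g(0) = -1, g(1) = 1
Characteristic equation: x² + 8x + 16 = 0, which is (x - (-4))².
Repeated root r = -4.
General solution: g(n) = (A + Bn)·(-4)^n.
From g(0) = -1: A = -1.
From g(1) = 1: (A + B)·(-4) = 1 ⇒ B = \frac{3}{4}.
So g(n) = \left(\frac{3 n}{4} - 1\right) \cdot (-4)^n.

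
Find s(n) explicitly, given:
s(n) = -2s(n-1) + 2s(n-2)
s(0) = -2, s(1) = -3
Characteristic equation: x² + 2x - 2 = 0.
Discriminant Δ = (-2)² + 4·(2) = 12.
Roots r₁,₂ = (-2 ± √12)/2, so r₁ = -1 + \sqrt{3}, r₂ = - \sqrt{3} - 1.
General solution: s(n) = A·r₁^n + B·r₂^n.
From the initial conditions, A + B = -2 and r₁A + r₂B = -3.
Since r₁ - r₂ = √12: A = (-3 - (-2)r₂)/√12 = - \frac{5 \sqrt{3}}{6} - 1, and B = -2 - A = -1 + \frac{5 \sqrt{3}}{6}.
So s(n) = \left(- \frac{5 \sqrt{3}}{6} - 1\right)\left(-1 + \sqrt{3}\right)^n + \left(-1 + \frac{5 \sqrt{3}}{6}\right)\left(- \sqrt{3} - 1\right)^n.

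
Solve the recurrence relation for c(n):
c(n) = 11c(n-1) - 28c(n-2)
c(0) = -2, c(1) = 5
Characteristic equation: x² - 11x + 28 = 0, which factors as (x - (4))(x - (7)) = 0.
Roots r₁ = 4, r₂ = 7 (distinct).
General solution: c(n) = A·(4)^n + B·(7)^n.
From c(0) = -2: A + B = -2.
From c(1) = 5: 4A + 7B = 5.
Solving: A = - \frac{19}{3}, B = \frac{13}{3}.
So c(n) = - \frac{19 \cdot 4^{n}}{3} + \frac{13 \cdot 7^{n}}{3}.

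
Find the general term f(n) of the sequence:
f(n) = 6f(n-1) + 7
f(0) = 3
First-order linear non-homogeneous.
Homogeneous solution: f_h(n) = A·(6)^n.
Try constant particular solution f_p = K: K = 6K + 7 ⇒ K = - \frac{7}{5}.
General: f(n) = A·(6)^n - \frac{7}{5}.
Apply f(0) = 3: A - \frac{7}{5} = 3 ⇒ A = \frac{22}{5}.
So f(n) = \frac{22 \cdot 6^{n}}{5} - \frac{7}{5}.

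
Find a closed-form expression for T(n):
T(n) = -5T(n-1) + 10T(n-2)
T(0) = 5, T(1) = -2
Characteristic equation: x² + 5x - 10 = 0.
Discriminant Δ = (-5)² + 4·(10) = 65.
Roots r₁,₂ = (-5 ± √65)/2, so r₁ = - \frac{5}{2} + \frac{\sqrt{65}}{2}, r₂ = - \frac{\sqrt{65}}{2} - \frac{5}{2}.
General solution: T(n) = A·r₁^n + B·r₂^n.
From the initial conditions, A + B = 5 and r₁A + r₂B = -2.
Since r₁ - r₂ = √65: A = (-2 - (5)r₂)/√65 = \frac{21 \sqrt{65}}{130} + \frac{5}{2}, and B = 5 - A = \frac{5}{2} - \frac{21 \sqrt{65}}{130}.
So T(n) = \left(\frac{21 \sqrt{65}}{130} + \frac{5}{2}\right)\left(- \frac{5}{2} + \frac{\sqrt{65}}{2}\right)^n + \left(\frac{5}{2} - \frac{21 \sqrt{65}}{130}\right)\left(- \frac{\sqrt{65}}{2} - \frac{5}{2}\right)^n.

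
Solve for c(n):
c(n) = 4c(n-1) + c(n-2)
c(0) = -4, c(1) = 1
Characteristic equation: x² - 4x - 1 = 0.
Discriminant Δ = (4)² + 4·(1) = 20.
Roots r₁,₂ = (4 ± √20)/2, so r₁ = 2 + \sqrt{5}, r₂ = 2 - \sqrt{5}.
General solution: c(n) = A·r₁^n + B·r₂^n.
From the initial conditions, A + B = -4 and r₁A + r₂B = 1.
Since r₁ - r₂ = √20: A = (1 - (-4)r₂)/√20 = -2 + \frac{9 \sqrt{5}}{10}, and B = -4 - A = - \frac{9 \sqrt{5}}{10} - 2.
So c(n) = \left(-2 + \frac{9 \sqrt{5}}{10}\right)\left(2 + \sqrt{5}\right)^n + \left(- \frac{9 \sqrt{5}}{10} - 2\right)\left(2 - \sqrt{5}\right)^n.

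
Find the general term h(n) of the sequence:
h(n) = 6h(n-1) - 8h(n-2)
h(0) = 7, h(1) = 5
Characteristic equation: x² - 6x + 8 = 0, which factors as (x - (2))(x - (4)) = 0.
Roots r₁ = 2, r₂ = 4 (distinct).
General solution: h(n) = A·(2)^n + B·(4)^n.
From h(0) = 7: A + B = 7.
From h(1) = 5: 2A + 4B = 5.
Solving: A = \frac{23}{2}, B = - \frac{9}{2}.
So h(n) = \frac{23 \cdot 2^{n}}{2} - \frac{9 \cdot 4^{n}}{2}.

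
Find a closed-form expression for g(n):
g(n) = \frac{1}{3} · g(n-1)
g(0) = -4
Pure geometric recurrence with ratio \frac{1}{3}.
By induction g(n) = g(0) · (\frac{1}{3})^n = - 4 \cdot 3^{- n}.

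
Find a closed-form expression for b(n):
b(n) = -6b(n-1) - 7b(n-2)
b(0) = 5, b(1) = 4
Characteristic equation: x² + 6x + 7 = 0.
Discriminant Δ = (-6)² + 4·(-7) = 8.
Roots r₁,₂ = (-6 ± √8)/2, so r₁ = -3 + \sqrt{2}, r₂ = -3 - \sqrt{2}.
General solution: b(n) = A·r₁^n + B·r₂^n.
From the initial conditions, A + B = 5 and r₁A + r₂B = 4.
Since r₁ - r₂ = √8: A = (4 - (5)r₂)/√8 = \frac{5}{2} + \frac{19 \sqrt{2}}{4}, and B = 5 - A = \frac{5}{2} - \frac{19 \sqrt{2}}{4}.
So b(n) = \left(\frac{5}{2} + \frac{19 \sqrt{2}}{4}\right)\left(-3 + \sqrt{2}\right)^n + \left(\frac{5}{2} - \frac{19 \sqrt{2}}{4}\right)\left(-3 - \sqrt{2}\right)^n.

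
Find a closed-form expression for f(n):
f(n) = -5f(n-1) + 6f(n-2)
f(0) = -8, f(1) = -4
Characteristic equation: x² + 5x - 6 = 0, which factors as (x - (1))(x - (-6)) = 0.
Roots r₁ = 1, r₂ = -6 (distinct).
General solution: f(n) = A·(1)^n + B·(-6)^n.
From f(0) = -8: A + B = -8.
From f(1) = -4: A - 6B = -4.
Solving: A = - \frac{52}{7}, B = - \frac{4}{7}.
So f(n) = - \frac{4 \left(-6\right)^{n}}{7} - \frac{52}{7}.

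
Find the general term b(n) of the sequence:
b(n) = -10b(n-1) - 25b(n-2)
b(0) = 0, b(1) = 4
Characteristic equation: x² + 10x + 25 = 0, which is (x - (-5))².
Repeated root r = -5.
General solution: b(n) = (A + Bn)·(-5)^n.
From b(0) = 0: A = 0.
From b(1) = 4: (A + B)·(-5) = 4 ⇒ B = - \frac{4}{5}.
So b(n) = \left(- \frac{4 n}{5}\right) \cdot (-5)^n.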